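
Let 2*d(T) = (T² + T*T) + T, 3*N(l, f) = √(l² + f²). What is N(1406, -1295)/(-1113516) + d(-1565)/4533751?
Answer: 4896885/9067502 - 37*√2669/3340548 ≈ 0.53948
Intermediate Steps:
N(l, f) = √(f² + l²)/3 (N(l, f) = √(l² + f²)/3 = √(f² + l²)/3)
d(T) = T² + T/2 (d(T) = ((T² + T*T) + T)/2 = ((T² + T²) + T)/2 = (2*T² + T)/2 = (T + 2*T²)/2 = T² + T/2)
N(1406, -1295)/(-1113516) + d(-1565)/4533751 = (√((-1295)² + 1406²)/3)/(-1113516) - 1565*(½ - 1565)/4533751 = (√(1677025 + 1976836)/3)*(-1/1113516) - 1565*(-3129/2)*(1/4533751) = (√3653861/3)*(-1/1113516) + (4896885/2)*(1/4533751) = ((37*√2669)/3)*(-1/1113516) + 4896885/9067502 = (37*√2669/3)*(-1/1113516) + 4896885/9067502 = -37*√2669/3340548 + 4896885/9067502 = 4896885/9067502 - 37*√2669/3340548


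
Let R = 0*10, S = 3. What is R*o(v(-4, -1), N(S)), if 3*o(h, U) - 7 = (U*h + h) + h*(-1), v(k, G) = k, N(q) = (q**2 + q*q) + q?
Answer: 0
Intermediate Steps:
N(q) = q + 2*q**2 (N(q) = (q**2 + q**2) + q = 2*q**2 + q = q + 2*q**2)
o(h, U) = 7/3 + U*h/3 (o(h, U) = 7/3 + ((U*h + h) + h*(-1))/3 = 7/3 + ((h + U*h) - h)/3 = 7/3 + (U*h)/3 = 7/3 + U*h/3)
R = 0
R*o(v(-4, -1), N(S)) = 0*(7/3 + (1/3)*(3*(1 + 2*3))*(-4)) = 0*(7/3 + (1/3)*(3*(1 + 6))*(-4)) = 0*(7/3 + (1/3)*(3*7)*(-4)) = 0*(7/3 + (1/3)*21*(-4)) = 0*(7/3 - 28) = 0*(-77/3) = 0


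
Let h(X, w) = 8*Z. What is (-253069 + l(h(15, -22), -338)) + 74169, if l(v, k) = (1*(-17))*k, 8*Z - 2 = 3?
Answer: -173154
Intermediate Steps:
Z = 5/8 (Z = 1/4 + (1/8)*3 = 1/4 + 3/8 = 5/8 ≈ 0.62500)
h(X, w) = 5 (h(X, w) = 8*(5/8) = 5)
l(v, k) = -17*k
(-253069 + l(h(15, -22), -338)) + 74169 = (-253069 - 17*(-338)) + 74169 = (-253069 + 5746) + 74169 = -247323 + 74169 = -173154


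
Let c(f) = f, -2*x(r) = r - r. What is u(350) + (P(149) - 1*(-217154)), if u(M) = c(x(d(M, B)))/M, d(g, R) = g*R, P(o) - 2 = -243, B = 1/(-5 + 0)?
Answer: 216913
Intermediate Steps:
B = -⅕ (B = 1/(-5) = -⅕ ≈ -0.20000)
P(o) = -241 (P(o) = 2 - 243 = -241)
d(g, R) = R*g
x(r) = 0 (x(r) = -(r - r)/2 = -½*0 = 0)
u(M) = 0 (u(M) = 0/M = 0)
u(350) + (P(149) - 1*(-217154)) = 0 + (-241 - 1*(-217154)) = 0 + (-241 + 217154) = 0 + 216913 = 216913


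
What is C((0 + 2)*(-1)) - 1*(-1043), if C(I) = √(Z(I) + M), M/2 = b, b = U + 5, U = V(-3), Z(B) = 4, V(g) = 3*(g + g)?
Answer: 1043 + I*√22 ≈ 1043.0 + 4.6904*I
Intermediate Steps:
V(g) = 6*g (V(g) = 3*(2*g) = 6*g)
U = -18 (U = 6*(-3) = -18)
b = -13 (b = -18 + 5 = -13)
M = -26 (M = 2*(-13) = -26)
C(I) = I*√22 (C(I) = √(4 - 26) = √(-22) = I*√22)
C((0 + 2)*(-1)) - 1*(-1043) = I*√22 - 1*(-1043) = I*√22 + 1043 = 1043 + I*√22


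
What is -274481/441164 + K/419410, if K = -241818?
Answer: -110900736181/92514296620 ≈ -1.1987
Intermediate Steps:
-274481/441164 + K/419410 = -274481/441164 - 241818/419410 = -274481*1/441164 - 241818*1/419410 = -274481/441164 - 120909/209705 = -110900736181/92514296620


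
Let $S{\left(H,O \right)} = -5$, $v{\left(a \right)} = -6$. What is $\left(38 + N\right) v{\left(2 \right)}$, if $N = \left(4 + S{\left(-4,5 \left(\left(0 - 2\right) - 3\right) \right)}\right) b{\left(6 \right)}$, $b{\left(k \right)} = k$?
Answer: $-192$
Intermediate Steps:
$N = -6$ ($N = \left(4 - 5\right) 6 = \left(-1\right) 6 = -6$)
$\left(38 + N\right) v{\left(2 \right)} = \left(38 - 6\right) \left(-6\right) = 32 \left(-6\right) = -192$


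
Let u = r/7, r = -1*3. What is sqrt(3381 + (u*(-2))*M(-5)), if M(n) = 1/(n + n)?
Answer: 6*sqrt(115045)/35 ≈ 58.146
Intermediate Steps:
M(n) = 1/(2*n)
r = -3
u = -3/7 ≈ -0.42857
sqrt(3381 + (u*(-2))*M(-5)) = sqrt(3381 + (-3/7*(-2))*((1/2)/(-5))) = sqrt(3381 + 6*((1/2)*(-1/5))/7) = sqrt(3381 + (6/7)*(-1/10)) = sqrt(3381 - 3/35) = sqrt(118332/35) = 6*sqrt(115045)/35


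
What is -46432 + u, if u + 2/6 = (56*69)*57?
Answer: 521447/3 ≈ 1.7382e+5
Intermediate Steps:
u = 660743/3 (u = -⅓ + (56*69)*57 = -⅓ + 3864*57 = -⅓ + 220248 = 660743/3 ≈ 2.2025e+5)
-46432 + u = -46432 + 660743/3 = 521447/3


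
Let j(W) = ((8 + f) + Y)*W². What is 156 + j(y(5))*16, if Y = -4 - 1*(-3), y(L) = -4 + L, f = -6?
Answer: 172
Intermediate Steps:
Y = -1 (Y = -4 + 3 = -1)
j(W) = W² (j(W) = ((8 - 6) - 1)*W² = (2 - 1)*W² = 1*W² = W²)
156 + j(y(5))*16 = 156 + (-4 + 5)²*16 = 156 + 1²*16 = 156 + 1*16 = 156 + 16 = 172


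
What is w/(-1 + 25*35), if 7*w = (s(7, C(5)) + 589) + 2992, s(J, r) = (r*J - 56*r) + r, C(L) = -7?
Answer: 3917/6118 ≈ 0.64024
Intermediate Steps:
s(J, r) = -55*r + J*r (s(J, r) = (J*r - 56*r) + r = (-56*r + J*r) + r = -55*r + J*r)
w = 3917/7 (w = ((-7*(-55 + 7) + 589) + 2992)/7 = ((-7*(-48) + 589) + 2992)/7 = ((336 + 589) + 2992)/7 = (925 + 2992)/7 = (1/7)*3917 = 3917/7 ≈ 559.57)
w/(-1 + 25*35) = 3917/(7*(-1 + 25*35)) = 3917/(7*(-1 + 875)) = (3917/7)/874 = (3917/7)*(1/874) = 3917/6118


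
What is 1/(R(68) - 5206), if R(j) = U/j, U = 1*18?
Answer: -34/176995 ≈ -0.00019210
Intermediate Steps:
U = 18
R(j) = 18/j
1/(R(68) - 5206) = 1/(18/68 - 5206) = 1/(18*(1/68) - 5206) = 1/(9/34 - 5206) = 1/(-176995/34) = -34/176995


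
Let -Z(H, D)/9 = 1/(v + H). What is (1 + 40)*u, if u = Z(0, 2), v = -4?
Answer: 369/4 ≈ 92.250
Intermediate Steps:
Z(H, D) = -9/(-4 + H)
u = 9/4 (u = -9/(-4 + 0) = -9/(-4) = -9*(-1/4) = 9/4 ≈ 2.2500)
(1 + 40)*u = (1 + 40)*(9/4) = 41*(9/4) = 369/4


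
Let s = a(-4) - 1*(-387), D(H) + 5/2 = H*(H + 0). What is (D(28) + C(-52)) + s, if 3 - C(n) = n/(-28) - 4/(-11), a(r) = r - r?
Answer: 180069/154 ≈ 1169.3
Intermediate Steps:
a(r) = 0
D(H) = -5/2 + H² (D(H) = -5/2 + H*(H + 0) = -5/2 + H*H = -5/2 + H²)
C(n) = 29/11 + n/28 (C(n) = 3 - (n/(-28) - 4/(-11)) = 3 - (n*(-1/28) - 4*(-1/11)) = 3 - (-n/28 + 4/11) = 3 - (4/11 - n/28) = 3 + (-4/11 + n/28) = 29/11 + n/28)
s = 387 (s = 0 - 1*(-387) = 0 + 387 = 387)
(D(28) + C(-52)) + s = ((-5/2 + 28²) + (29/11 + (1/28)*(-52))) + 387 = ((-5/2 + 784) + (29/11 - 13/7)) + 387 = (1563/2 + 60/77) + 387 = 120471/154 + 387 = 180069/154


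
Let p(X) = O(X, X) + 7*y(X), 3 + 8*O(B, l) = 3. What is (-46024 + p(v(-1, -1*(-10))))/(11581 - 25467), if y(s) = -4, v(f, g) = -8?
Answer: 23026/6943 ≈ 3.3164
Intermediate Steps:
O(B, l) = 0 (O(B, l) = -3/8 + (⅛)*3 = -3/8 + 3/8 = 0)
p(X) = -28 (p(X) = 0 + 7*(-4) = 0 - 28 = -28)
(-46024 + p(v(-1, -1*(-10))))/(11581 - 25467) = (-46024 - 28)/(11581 - 25467) = -46052/(-13886) = -46052*(-1/13886) = 23026/6943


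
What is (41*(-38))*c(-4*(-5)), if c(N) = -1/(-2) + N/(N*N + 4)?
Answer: -86469/101 ≈ -856.13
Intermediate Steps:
c(N) = ½ + N/(4 + N²) (c(N) = -1*(-½) + N/(N² + 4) = ½ + N/(4 + N²))
(41*(-38))*c(-4*(-5)) = (41*(-38))*((2 - 4*(-5) + (-4*(-5))²/2)/(4 + (-4*(-5))²)) = -1558*(2 + 20 + (½)*20²)/(4 + 20²) = -1558*(2 + 20 + (½)*400)/(4 + 400) = -1558*(2 + 20 + 200)/404 = -779*222/202 = -1558*111/202 = -86469/101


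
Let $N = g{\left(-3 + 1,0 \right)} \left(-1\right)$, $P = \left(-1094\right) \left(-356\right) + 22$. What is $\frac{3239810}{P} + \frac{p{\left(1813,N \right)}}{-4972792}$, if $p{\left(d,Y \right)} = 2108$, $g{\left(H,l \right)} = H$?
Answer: $\frac{2013760026629}{242104108114} \approx 8.3177$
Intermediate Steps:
$P = 389486$ ($P = 389464 + 22 = 389486$)
$N = 2$ ($N = \left(-3 + 1\right) \left(-1\right) = \left(-2\right) \left(-1\right) = 2$)
$\frac{3239810}{P} + \frac{p{\left(1813,N \right)}}{-4972792} = \frac{3239810}{389486} + \frac{2108}{-4972792} = 3239810 \cdot \frac{1}{389486} + 2108 \left(- \frac{1}{4972792}\right) = \frac{1619905}{194743} - \frac{527}{1243198} = \frac{2013760026629}{242104108114}$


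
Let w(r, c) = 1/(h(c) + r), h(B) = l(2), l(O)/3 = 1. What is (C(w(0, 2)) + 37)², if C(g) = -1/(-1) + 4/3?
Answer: 13924/9 ≈ 1547.1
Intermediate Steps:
l(O) = 3 (l(O) = 3*1 = 3)
h(B) = 3
w(r, c) = 1/(3 + r)
C(g) = 7/3 (C(g) = -1*(-1) + 4*(⅓) = 1 + 4/3 = 7/3)
(C(w(0, 2)) + 37)² = (7/3 + 37)² = (118/3)² = 13924/9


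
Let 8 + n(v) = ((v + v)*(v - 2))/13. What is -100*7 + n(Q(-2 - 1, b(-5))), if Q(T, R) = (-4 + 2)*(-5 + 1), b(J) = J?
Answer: -9108/13 ≈ -700.62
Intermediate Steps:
Q(T, R) = 8 (Q(T, R) = -2*(-4) = 8)
n(v) = -8 + 2*v*(-2 + v)/13 (n(v) = -8 + ((v + v)*(v - 2))/13 = -8 + ((2*v)*(-2 + v))*(1/13) = -8 + (2*v*(-2 + v))*(1/13) = -8 + 2*v*(-2 + v)/13)
-100*7 + n(Q(-2 - 1, b(-5))) = -100*7 + (-8 - 4/13*8 + (2/13)*8**2) = -700 + (-8 - 32/13 + (2/13)*64) = -700 + (-8 - 32/13 + 128/13) = -700 - 8/13 = -9108/13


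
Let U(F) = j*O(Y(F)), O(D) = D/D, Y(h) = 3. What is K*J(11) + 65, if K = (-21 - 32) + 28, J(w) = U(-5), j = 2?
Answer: 15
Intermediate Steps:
O(D) = 1
U(F) = 2 (U(F) = 2*1 = 2)
J(w) = 2
K = -25 (K = -53 + 28 = -25)
K*J(11) + 65 = -25*2 + 65 = -50 + 65 = 15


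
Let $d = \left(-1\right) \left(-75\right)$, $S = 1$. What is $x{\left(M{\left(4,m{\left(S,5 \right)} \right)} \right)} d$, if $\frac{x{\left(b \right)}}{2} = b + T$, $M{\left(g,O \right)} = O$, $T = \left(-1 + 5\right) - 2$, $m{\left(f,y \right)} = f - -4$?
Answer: $1050$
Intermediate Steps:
$m{\left(f,y \right)} = 4 + f$ ($m{\left(f,y \right)} = f + 4 = 4 + f$)
$T = 2$ ($T = 4 - 2 = 2$)
$x{\left(b \right)} = 4 + 2 b$ ($x{\left(b \right)} = 2 \left(b + 2\right) = 2 \left(2 + b\right) = 4 + 2 b$)
$d = 75$
$x{\left(M{\left(4,m{\left(S,5 \right)} \right)} \right)} d = \left(4 + 2 \left(4 + 1\right)\right) 75 = \left(4 + 2 \cdot 5\right) 75 = \left(4 + 10\right) 75 = 14 \cdot 75 = 1050$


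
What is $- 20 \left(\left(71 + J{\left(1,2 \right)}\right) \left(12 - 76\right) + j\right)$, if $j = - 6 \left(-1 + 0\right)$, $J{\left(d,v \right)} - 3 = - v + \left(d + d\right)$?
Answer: $94600$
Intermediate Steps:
$J{\left(d,v \right)} = 3 - v + 2 d$ ($J{\left(d,v \right)} = 3 + \left(- v + \left(d + d\right)\right) = 3 + \left(- v + 2 d\right) = 3 - v + 2 d$)
$j = 6$ ($j = \left(-6\right) \left(-1\right) = 6$)
$- 20 \left(\left(71 + J{\left(1,2 \right)}\right) \left(12 - 76\right) + j\right) = - 20 \left(\left(71 + \left(3 - 2 + 2 \cdot 1\right)\right) \left(12 - 76\right) + 6\right) = - 20 \left(\left(71 + \left(3 - 2 + 2\right)\right) \left(-64\right) + 6\right) = - 20 \left(\left(71 + 3\right) \left(-64\right) + 6\right) = - 20 \left(74 \left(-64\right) + 6\right) = - 20 \left(-4736 + 6\right) = \left(-20\right) \left(-4730\right) = 94600$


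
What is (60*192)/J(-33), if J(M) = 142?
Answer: 5760/71 ≈ 81.127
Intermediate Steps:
(60*192)/J(-33) = (60*192)/142 = 11520*(1/142) = 5760/71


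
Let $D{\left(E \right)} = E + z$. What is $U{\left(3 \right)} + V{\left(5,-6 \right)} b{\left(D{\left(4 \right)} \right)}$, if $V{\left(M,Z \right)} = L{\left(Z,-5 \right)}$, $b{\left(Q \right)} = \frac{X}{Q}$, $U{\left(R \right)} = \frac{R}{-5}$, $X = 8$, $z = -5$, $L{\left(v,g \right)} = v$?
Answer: $\frac{237}{5} \approx 47.4$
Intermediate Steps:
$U{\left(R \right)} = - \frac{R}{5}$ ($U{\left(R \right)} = R \left(- \frac{1}{5}\right) = - \frac{R}{5}$)
$D{\left(E \right)} = -5 + E$ ($D{\left(E \right)} = E - 5 = -5 + E$)
$b{\left(Q \right)} = \frac{8}{Q}$
$V{\left(M,Z \right)} = Z$
$U{\left(3 \right)} + V{\left(5,-6 \right)} b{\left(D{\left(4 \right)} \right)} = \left(- \frac{1}{5}\right) 3 - 6 \frac{8}{-5 + 4} = - \frac{3}{5} - 6 \frac{8}{-1} = - \frac{3}{5} - 6 \cdot 8 \left(-1\right) = - \frac{3}{5} - -48 = - \frac{3}{5} + 48 = \frac{237}{5}$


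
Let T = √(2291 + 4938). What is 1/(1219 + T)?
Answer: 1219/1478732 - √7229/1478732 ≈ 0.00076686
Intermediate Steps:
T = √7229 ≈ 85.024
1/(1219 + T) = 1/(1219 + √7229)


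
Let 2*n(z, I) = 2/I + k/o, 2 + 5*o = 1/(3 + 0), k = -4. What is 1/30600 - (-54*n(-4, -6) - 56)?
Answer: 11352601/30600 ≈ 371.00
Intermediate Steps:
o = -⅓ (o = -⅖ + 1/(5*(3 + 0)) = -⅖ + (⅕)/3 = -⅖ + (⅕)*(⅓) = -⅖ + 1/15 = -⅓ ≈ -0.33333)
n(z, I) = 6 + 1/I (n(z, I) = (2/I - 4/(-⅓))/2 = (2/I - 4*(-3))/2 = (2/I + 12)/2 = (12 + 2/I)/2 = 6 + 1/I)
1/30600 - (-54*n(-4, -6) - 56) = 1/30600 - (-54*(6 + 1/(-6)) - 56) = 1/30600 - (-54*(6 - ⅙) - 56) = 1/30600 - (-54*35/6 - 56) = 1/30600 - (-315 - 56) = 1/30600 - 1*(-371) = 1/30600 + 371 = 11352601/30600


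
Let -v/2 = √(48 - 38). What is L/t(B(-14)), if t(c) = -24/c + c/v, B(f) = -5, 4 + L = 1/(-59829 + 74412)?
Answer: -18665920/21791863 + 2916550*√10/65375589 ≈ -0.71548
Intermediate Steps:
L = -58331/14583 (L = -4 + 1/(-59829 + 74412) = -4 + 1/14583 = -58331/14583 ≈ -3.9999)
v = -2*√10 (v = -2*√(48 - 38) = -2*√10 ≈ -6.3246)
t(c) = -24/c - c*√10/20 (t(c) = -24/c + c/((-2*√10)) = -24/c + c*(-√10/20) = -24/c - c*√10/20)
L/t(B(-14)) = -58331/(14583*(-24/(-5) - 1/20*(-5)*√10)) = -58331/(14583*(-24*(-⅕) + √10/4)) = -58331/(14583*(24/5 + √10/4))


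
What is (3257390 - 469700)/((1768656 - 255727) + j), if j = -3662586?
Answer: -2787690/2149657 ≈ -1.2968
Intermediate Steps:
(3257390 - 469700)/((1768656 - 255727) + j) = (3257390 - 469700)/((1768656 - 255727) - 3662586) = 2787690/(1512929 - 3662586) = 2787690/(-2149657) = 2787690*(-1/2149657) = -2787690/2149657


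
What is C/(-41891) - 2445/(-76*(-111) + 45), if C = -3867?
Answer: -90308/460801 ≈ -0.19598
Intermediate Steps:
C/(-41891) - 2445/(-76*(-111) + 45) = -3867/(-41891) - 2445/(-76*(-111) + 45) = -3867*(-1/41891) - 2445/(8436 + 45) = 3867/41891 - 2445/8481 = 3867/41891 - 2445*1/8481 = 3867/41891 - 815/2827 = -90308/460801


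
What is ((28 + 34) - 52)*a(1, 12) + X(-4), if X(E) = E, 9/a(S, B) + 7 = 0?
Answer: -118/7 ≈ -16.857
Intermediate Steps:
a(S, B) = -9/7 (a(S, B) = 9/(-7 + 0) = 9/(-7) = 9*(-1/7) = -9/7)
((28 + 34) - 52)*a(1, 12) + X(-4) = ((28 + 34) - 52)*(-9/7) - 4 = (62 - 52)*(-9/7) - 4 = 10*(-9/7) - 4 = -90/7 - 4 = -118/7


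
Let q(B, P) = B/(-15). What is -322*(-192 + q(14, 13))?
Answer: 931868/15 ≈ 62125.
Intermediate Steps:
q(B, P) = -B/15 (q(B, P) = B*(-1/15) = -B/15)
-322*(-192 + q(14, 13)) = -322*(-192 - 1/15*14) = -322*(-192 - 14/15) = -322*(-2894/15) = 931868/15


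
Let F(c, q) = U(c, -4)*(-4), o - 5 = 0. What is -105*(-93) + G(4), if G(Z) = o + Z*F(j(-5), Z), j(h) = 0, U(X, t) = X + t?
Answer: 9834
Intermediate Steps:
o = 5 (o = 5 + 0 = 5)
F(c, q) = 16 - 4*c (F(c, q) = (c - 4)*(-4) = (-4 + c)*(-4) = 16 - 4*c)
G(Z) = 5 + 16*Z (G(Z) = 5 + Z*(16 - 4*0) = 5 + Z*(16 + 0) = 5 + Z*16 = 5 + 16*Z)
-105*(-93) + G(4) = -105*(-93) + (5 + 16*4) = 9765 + (5 + 64) = 9765 + 69 = 9834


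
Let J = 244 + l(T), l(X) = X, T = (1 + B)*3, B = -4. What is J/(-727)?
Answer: -235/727 ≈ -0.32325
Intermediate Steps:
T = -9 (T = (1 - 4)*3 = -3*3 = -9)
J = 235 (J = 244 - 9 = 235)
J/(-727) = 235/(-727) = 235*(-1/727) = -235/727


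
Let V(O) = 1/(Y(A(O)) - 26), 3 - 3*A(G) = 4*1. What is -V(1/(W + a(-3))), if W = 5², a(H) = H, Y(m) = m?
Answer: 3/79 ≈ 0.037975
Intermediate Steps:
A(G) = -⅓ (A(G) = 1 - 4/3 = -⅓)
W = 25
V(O) = -3/79 (V(O) = 1/(-⅓ - 26) = 1/(-79/3) = -3/79)
-V(1/(W + a(-3))) = -1*(-3/79) = 3/79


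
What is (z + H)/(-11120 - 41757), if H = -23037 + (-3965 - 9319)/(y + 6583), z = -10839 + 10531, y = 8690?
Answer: 327421/741589 ≈ 0.44151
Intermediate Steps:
z = -308
H = -39095265/1697 (H = -23037 + (-3965 - 9319)/(8690 + 6583) = -23037 - 13284/15273 = -23037 - 13284*1/15273 = -23037 - 1476/1697 = -39095265/1697 ≈ -23038.)
(z + H)/(-11120 - 41757) = (-308 - 39095265/1697)/(-11120 - 41757) = -39617941/1697/(-52877) = -39617941/1697*(-1/52877) = 327421/741589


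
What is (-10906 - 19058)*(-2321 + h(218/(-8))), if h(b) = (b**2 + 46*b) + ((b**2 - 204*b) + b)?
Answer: -206294649/2 ≈ -1.0315e+8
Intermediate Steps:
h(b) = -157*b + 2*b**2 (h(b) = (b**2 + 46*b) + (b**2 - 203*b) = -157*b + 2*b**2)
(-10906 - 19058)*(-2321 + h(218/(-8))) = (-10906 - 19058)*(-2321 + (218/(-8))*(-157 + 2*(218/(-8)))) = -29964*(-2321 + (218*(-1/8))*(-157 + 2*(218*(-1/8)))) = -29964*(-2321 - 109*(-157 + 2*(-109/4))/4) = -29964*(-2321 - 109*(-157 - 109/2)/4) = -29964*(-2321 - 109/4*(-423/2)) = -29964*(-2321 + 46107/8) = -29964*27539/8 = -206294649/2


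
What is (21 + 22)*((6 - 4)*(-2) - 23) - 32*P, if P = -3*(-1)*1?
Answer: -1257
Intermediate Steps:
P = 3 (P = 3*1 = 3)
(21 + 22)*((6 - 4)*(-2) - 23) - 32*P = (21 + 22)*((6 - 4)*(-2) - 23) - 32*3 = 43*(2*(-2) - 23) - 96 = 43*(-4 - 23) - 96 = 43*(-27) - 96 = -1161 - 96 = -1257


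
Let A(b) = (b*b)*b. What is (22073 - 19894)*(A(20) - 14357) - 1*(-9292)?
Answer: -13842611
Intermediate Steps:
A(b) = b³ (A(b) = b²*b = b³)
(22073 - 19894)*(A(20) - 14357) - 1*(-9292) = (22073 - 19894)*(20³ - 14357) - 1*(-9292) = 2179*(8000 - 14357) + 9292 = 2179*(-6357) + 9292 = -13851903 + 9292 = -13842611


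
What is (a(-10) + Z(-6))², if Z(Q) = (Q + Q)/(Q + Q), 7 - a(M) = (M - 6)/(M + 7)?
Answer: 64/9 ≈ 7.1111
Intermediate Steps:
a(M) = 7 - (-6 + M)/(7 + M) (a(M) = 7 - (M - 6)/(M + 7) = 7 - (-6 + M)/(7 + M))
Z(Q) = 1 (Z(Q) = (2*Q)/((2*Q)) = (2*Q)*(1/(2*Q)) = 1)
(a(-10) + Z(-6))² = ((55 + 6*(-10))/(7 - 10) + 1)² = ((55 - 60)/(-3) + 1)² = (-⅓*(-5) + 1)² = (5/3 + 1)² = (8/3)² = 64/9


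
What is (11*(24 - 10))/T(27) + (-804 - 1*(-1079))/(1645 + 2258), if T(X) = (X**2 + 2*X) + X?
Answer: 137302/526905 ≈ 0.26058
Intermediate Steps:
T(X) = X**2 + 3*X
(11*(24 - 10))/T(27) + (-804 - 1*(-1079))/(1645 + 2258) = (11*(24 - 10))/((27*(3 + 27))) + (-804 - 1*(-1079))/(1645 + 2258) = (11*14)/((27*30)) + (-804 + 1079)/3903 = 154/810 + 275*(1/3903) = 154*(1/810) + 275/3903 = 77/405 + 275/3903 = 137302/526905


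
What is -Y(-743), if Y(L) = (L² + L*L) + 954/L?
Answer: -820343860/743 ≈ -1.1041e+6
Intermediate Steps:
Y(L) = 2*L² + 954/L (Y(L) = (L² + L²) + 954/L = 2*L² + 954/L)
-Y(-743) = -2*(477 + (-743)³)/(-743) = -2*(-1)*(477 - 410172407)/743 = -2*(-1)*(-410171930)/743 = -1*820343860/743 = -820343860/743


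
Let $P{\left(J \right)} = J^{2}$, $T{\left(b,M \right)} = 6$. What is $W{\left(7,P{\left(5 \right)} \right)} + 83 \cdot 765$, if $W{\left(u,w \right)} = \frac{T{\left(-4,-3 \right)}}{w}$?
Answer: $\frac{1587381}{25} \approx 63495.0$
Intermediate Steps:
$W{\left(u,w \right)} = \frac{6}{w}$
$W{\left(7,P{\left(5 \right)} \right)} + 83 \cdot 765 = \frac{6}{5^{2}} + 83 \cdot 765 = \frac{6}{25} + 63495 = \frac{1587381}{25}$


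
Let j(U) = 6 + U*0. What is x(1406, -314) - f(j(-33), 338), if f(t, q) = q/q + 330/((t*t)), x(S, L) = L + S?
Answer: 6491/6 ≈ 1081.8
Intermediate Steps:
j(U) = 6 (j(U) = 6 + 0 = 6)
f(t, q) = 1 + 330/t**2 (f(t, q) = 1 + 330/(t**2) = 1 + 330/t**2)
x(1406, -314) - f(j(-33), 338) = (-314 + 1406) - (1 + 330/6**2) = 1092 - (1 + 330*(1/36)) = 1092 - (1 + 55/6) = 1092 - 1*61/6 = 1092 - 61/6 = 6491/6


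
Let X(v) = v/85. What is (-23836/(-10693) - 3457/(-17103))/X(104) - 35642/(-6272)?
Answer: 3363769093291/438573460416 ≈ 7.6698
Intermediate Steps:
X(v) = v/85 (X(v) = v*(1/85) = v/85)
(-23836/(-10693) - 3457/(-17103))/X(104) - 35642/(-6272) = (-23836/(-10693) - 3457/(-17103))/(((1/85)*104)) - 35642/(-6272) = (-23836*(-1/10693) - 3457*(-1/17103))/(104/85) - 35642*(-1/6272) = (23836/10693 + 3457/17103)*(85/104) + 17821/3136 = (444632809/182882379)*(85/104) + 17821/3136 = 2223164045/1118809848 + 17821/3136 = 3363769093291/438573460416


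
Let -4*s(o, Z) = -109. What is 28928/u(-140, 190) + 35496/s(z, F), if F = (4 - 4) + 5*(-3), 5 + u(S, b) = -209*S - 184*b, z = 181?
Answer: 806865568/621845 ≈ 1297.5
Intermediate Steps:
u(S, b) = -5 - 209*S - 184*b (u(S, b) = -5 + (-209*S - 184*b) = -5 - 209*S - 184*b)
F = -15 (F = 0 - 15 = -15)
s(o, Z) = 109/4 (s(o, Z) = -¼*(-109) = 109/4)
28928/u(-140, 190) + 35496/s(z, F) = 28928/(-5 - 209*(-140) - 184*190) + 35496/(109/4) = 28928/(-5 + 29260 - 34960) + 35496*(4/109) = 28928/(-5705) + 141984/109 = 28928*(-1/5705) + 141984/109 = -28928/5705 + 141984/109 = 806865568/621845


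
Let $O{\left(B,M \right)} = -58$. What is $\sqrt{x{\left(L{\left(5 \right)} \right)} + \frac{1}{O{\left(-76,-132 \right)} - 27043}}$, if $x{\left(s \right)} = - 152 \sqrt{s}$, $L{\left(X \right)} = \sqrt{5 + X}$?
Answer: $\frac{\sqrt{-27101 - 111638558552 \sqrt[4]{10}}}{27101} \approx 16.441 i$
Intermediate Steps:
$\sqrt{x{\left(L{\left(5 \right)} \right)} + \frac{1}{O{\left(-76,-132 \right)} - 27043}} = \sqrt{- 152 \sqrt{\sqrt{5 + 5}} + \frac{1}{-58 - 27043}} = \sqrt{- 152 \sqrt{\sqrt{10}} + \frac{1}{-27101}} = \sqrt{- 152 \sqrt[4]{10} - \frac{1}{27101}} = \sqrt{- \frac{1}{27101} - 152 \sqrt[4]{10}}$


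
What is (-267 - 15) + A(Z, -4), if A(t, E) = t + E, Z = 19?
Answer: -267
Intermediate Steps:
A(t, E) = E + t
(-267 - 15) + A(Z, -4) = (-267 - 15) + (-4 + 19) = -282 + 15 = -267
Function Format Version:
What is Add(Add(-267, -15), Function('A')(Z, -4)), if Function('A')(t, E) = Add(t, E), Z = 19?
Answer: -267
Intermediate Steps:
Function('A')(t, E) = Add(E, t)
Add(Add(-267, -15), Function('A')(Z, -4)) = Add(Add(-267, -15), Add(-4, 19)) = Add(-282, 15) = -267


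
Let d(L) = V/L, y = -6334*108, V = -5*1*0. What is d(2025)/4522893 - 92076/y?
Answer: 7673/57006 ≈ 0.13460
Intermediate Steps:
V = 0 (V = -5*0 = 0)
y = -684072
d(L) = 0 (d(L) = 0/L = 0)
d(2025)/4522893 - 92076/y = 0/4522893 - 92076/(-684072) = 0*(1/4522893) - 92076*(-1/684072) = 0 + 7673/57006 = 7673/57006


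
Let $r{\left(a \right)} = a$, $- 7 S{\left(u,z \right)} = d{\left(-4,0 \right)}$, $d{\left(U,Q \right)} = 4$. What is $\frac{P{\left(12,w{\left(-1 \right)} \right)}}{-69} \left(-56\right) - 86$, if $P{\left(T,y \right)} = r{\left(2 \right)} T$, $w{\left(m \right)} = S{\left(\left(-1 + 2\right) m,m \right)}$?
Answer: $- \frac{1530}{23} \approx -66.522$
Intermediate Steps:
$S{\left(u,z \right)} = - \frac{4}{7}$ ($S{\left(u,z \right)} = \left(- \frac{1}{7}\right) 4 = - \frac{4}{7}$)
$w{\left(m \right)} = - \frac{4}{7}$
$P{\left(T,y \right)} = 2 T$
$\frac{P{\left(12,w{\left(-1 \right)} \right)}}{-69} \left(-56\right) - 86 = \frac{2 \cdot 12}{-69} \left(-56\right) - 86 = 24 \left(- \frac{1}{69}\right) \left(-56\right) - 86 = \left(- \frac{8}{23}\right) \left(-56\right) - 86 = \frac{448}{23} - 86 = - \frac{1530}{23}$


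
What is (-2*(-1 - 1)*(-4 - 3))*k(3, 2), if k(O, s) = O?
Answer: -84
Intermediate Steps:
(-2*(-1 - 1)*(-4 - 3))*k(3, 2) = -2*(-1 - 1)*(-4 - 3)*3 = -(-4)*(-7)*3 = -2*14*3 = -28*3 = -84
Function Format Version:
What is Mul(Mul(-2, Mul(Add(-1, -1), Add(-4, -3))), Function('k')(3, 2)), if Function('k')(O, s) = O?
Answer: -84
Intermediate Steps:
Mul(Mul(-2, Mul(Add(-1, -1), Add(-4, -3))), Function('k')(3, 2)) = Mul(Mul(-2, Mul(Add(-1, -1), Add(-4, -3))), 3) = Mul(Mul(-2, Mul(-2, -7)), 3) = Mul(Mul(-2, 14), 3) = Mul(-28, 3) = -84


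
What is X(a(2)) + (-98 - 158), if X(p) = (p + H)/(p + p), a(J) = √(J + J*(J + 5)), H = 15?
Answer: -2029/8 ≈ -253.63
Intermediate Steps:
a(J) = √(J + J*(5 + J))
X(p) = (15 + p)/(2*p) (X(p) = (p + 15)/(p + p) = (15 + p)/((2*p)) = (15 + p)*(1/(2*p)) = (15 + p)/(2*p))
X(a(2)) + (-98 - 158) = (15 + √(2*(6 + 2)))/(2*(√(2*(6 + 2)))) + (-98 - 158) = (15 + √(2*8))/(2*(√(2*8))) - 256 = (15 + √16)/(2*(√16)) - 256 = (½)*(15 + 4)/4 - 256 = (½)*(¼)*19 - 256 = 19/8 - 256 = -2029/8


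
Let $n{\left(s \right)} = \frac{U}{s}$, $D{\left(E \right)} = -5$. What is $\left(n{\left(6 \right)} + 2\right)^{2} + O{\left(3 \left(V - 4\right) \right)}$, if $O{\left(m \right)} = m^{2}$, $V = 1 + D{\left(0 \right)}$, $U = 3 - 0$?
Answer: $\frac{2329}{4} \approx 582.25$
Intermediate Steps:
$U = 3$ ($U = 3 + 0 = 3$)
$V = -4$ ($V = 1 - 5 = -4$)
$n{\left(s \right)} = \frac{3}{s}$
$\left(n{\left(6 \right)} + 2\right)^{2} + O{\left(3 \left(V - 4\right) \right)} = \left(\frac{3}{6} + 2\right)^{2} + \left(3 \left(-4 - 4\right)\right)^{2} = \left(3 \cdot \frac{1}{6} + 2\right)^{2} + \left(3 \left(-8\right)\right)^{2} = \left(\frac{1}{2} + 2\right)^{2} + \left(-24\right)^{2} = \left(\frac{5}{2}\right)^{2} + 576 = \frac{25}{4} + 576 = \frac{2329}{4}$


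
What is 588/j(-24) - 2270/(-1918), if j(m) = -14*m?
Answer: 11253/3836 ≈ 2.9335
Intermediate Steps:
588/j(-24) - 2270/(-1918) = 588/((-14*(-24))) - 2270/(-1918) = 588/336 - 2270*(-1/1918) = 588*(1/336) + 1135/959 = 7/4 + 1135/959 = 11253/3836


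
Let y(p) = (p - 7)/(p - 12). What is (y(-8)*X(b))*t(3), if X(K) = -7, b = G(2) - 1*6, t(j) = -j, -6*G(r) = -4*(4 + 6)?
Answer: 63/4 ≈ 15.750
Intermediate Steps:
y(p) = (-7 + p)/(-12 + p)
G(r) = 20/3 (G(r) = -(-2)*(4 + 6)/3 = -(-2)*10/3 = -⅙*(-40) = 20/3)
b = ⅔ (b = 20/3 - 1*6 = 20/3 - 6 = ⅔ ≈ 0.66667)
(y(-8)*X(b))*t(3) = (((-7 - 8)/(-12 - 8))*(-7))*(-1*3) = ((-15/(-20))*(-7))*(-3) = (-1/20*(-15)*(-7))*(-3) = ((¾)*(-7))*(-3) = -21/4*(-3) = 63/4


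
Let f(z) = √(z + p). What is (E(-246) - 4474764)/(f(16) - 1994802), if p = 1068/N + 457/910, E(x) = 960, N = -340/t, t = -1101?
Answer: 138059743490519760/61558765693328597 + 4473804*√831625168010/61558765693328597 ≈ 2.2428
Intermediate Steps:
N = 340/1101 (N = -340/(-1101) = -340*(-1/1101) = 340/1101 ≈ 0.30881)
p = 53509763/15470 (p = 1068/(340/1101) + 457/910 = 1068*(1101/340) + 457*(1/910) = 293967/85 + 457/910 = 53509763/15470 ≈ 3458.9)
f(z) = √(53509763/15470 + z) (f(z) = √(z + 53509763/15470) = √(53509763/15470 + z))
(E(-246) - 4474764)/(f(16) - 1994802) = (960 - 4474764)/(√(827796033610 + 239320900*16)/15470 - 1994802) = -4473804/(√(827796033610 + 3829134400)/15470 - 1994802) = -4473804/(√831625168010/15470 - 1994802) = -4473804/(-1994802 + √831625168010/15470)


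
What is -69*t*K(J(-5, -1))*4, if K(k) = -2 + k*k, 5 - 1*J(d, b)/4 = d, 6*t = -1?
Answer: 73508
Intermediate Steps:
t = -⅙ (t = (⅙)*(-1) = -⅙ ≈ -0.16667)
J(d, b) = 20 - 4*d
K(k) = -2 + k²
-69*t*K(J(-5, -1))*4 = -69*(-(-2 + (20 - 4*(-5))²)/6)*4 = -69*(-(-2 + (20 + 20)²)/6)*4 = -69*(-(-2 + 40²)/6)*4 = -69*(-(-2 + 1600)/6)*4 = -69*(-⅙*1598)*4 = -(-18377)*4 = -69*(-3196/3) = 73508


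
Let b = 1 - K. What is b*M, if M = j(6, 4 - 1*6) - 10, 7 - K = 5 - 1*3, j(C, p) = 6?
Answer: 16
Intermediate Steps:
K = 5 (K = 7 - (5 - 1*3) = 7 - (5 - 3) = 7 - 1*2 = 7 - 2 = 5)
M = -4 (M = 6 - 10 = -4)
b = -4 (b = 1 - 1*5 = 1 - 5 = -4)
b*M = -4*(-4) = 16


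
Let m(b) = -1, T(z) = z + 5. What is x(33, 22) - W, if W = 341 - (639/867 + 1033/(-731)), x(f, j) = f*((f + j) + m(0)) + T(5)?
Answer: 18023175/12427 ≈ 1450.3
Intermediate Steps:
T(z) = 5 + z
x(f, j) = 10 + f*(-1 + f + j) (x(f, j) = f*((f + j) - 1) + (5 + 5) = f*(-1 + f + j) + 10 = 10 + f*(-1 + f + j))
W = 4246009/12427 (W = 341 - (639*(1/867) + 1033*(-1/731)) = 341 - (213/289 - 1033/731) = 341 - 1*(-8402/12427) = 341 + 8402/12427 = 4246009/12427 ≈ 341.68)
x(33, 22) - W = (10 + 33² - 1*33 + 33*22) - 1*4246009/12427 = (10 + 1089 - 33 + 726) - 4246009/12427 = 1792 - 4246009/12427 = 18023175/12427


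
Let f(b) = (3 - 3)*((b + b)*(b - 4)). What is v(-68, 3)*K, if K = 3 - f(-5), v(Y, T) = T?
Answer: 9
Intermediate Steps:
f(b) = 0 (f(b) = 0*((2*b)*(-4 + b)) = 0*(2*b*(-4 + b)) = 0)
K = 3 (K = 3 - 1*0 = 3 + 0 = 3)
v(-68, 3)*K = 3*3 = 9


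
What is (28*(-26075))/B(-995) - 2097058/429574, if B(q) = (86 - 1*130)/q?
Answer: -39007988722944/2362657 ≈ -1.6510e+7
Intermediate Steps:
B(q) = -44/q (B(q) = (86 - 130)/q = -44/q)
(28*(-26075))/B(-995) - 2097058/429574 = (28*(-26075))/((-44/(-995))) - 2097058/429574 = -730100/((-44*(-1/995))) - 2097058*1/429574 = -730100/44/995 - 1048529/214787 = -730100*995/44 - 1048529/214787 = -181612375/11 - 1048529/214787 = -39007988722944/2362657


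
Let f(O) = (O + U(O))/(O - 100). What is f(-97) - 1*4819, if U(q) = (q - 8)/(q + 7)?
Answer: -5695483/1182 ≈ -4818.5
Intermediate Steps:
U(q) = (-8 + q)/(7 + q)
f(O) = (O + (-8 + O)/(7 + O))/(-100 + O) (f(O) = (O + (-8 + O)/(7 + O))/(O - 100) = (O + (-8 + O)/(7 + O))/(-100 + O))
f(-97) - 1*4819 = (-8 - 97 - 97*(7 - 97))/((-100 - 97)*(7 - 97)) - 1*4819 = (-8 - 97 - 97*(-90))/(-197*(-90)) - 4819 = -1/197*(-1/90)*(-8 - 97 + 8730) - 4819 = -1/197*(-1/90)*8625 - 4819 = 575/1182 - 4819 = -5695483/1182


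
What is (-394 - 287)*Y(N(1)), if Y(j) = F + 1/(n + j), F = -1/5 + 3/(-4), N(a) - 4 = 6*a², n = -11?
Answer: 26559/20 ≈ 1327.9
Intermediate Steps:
N(a) = 4 + 6*a²
F = -19/20 (F = -1*⅕ + 3*(-¼) = -⅕ - ¾ = -19/20 ≈ -0.95000)
Y(j) = -19/20 + 1/(-11 + j)
(-394 - 287)*Y(N(1)) = (-394 - 287)*((229 - 19*(4 + 6*1²))/(20*(-11 + (4 + 6*1²)))) = -681*(229 - 19*(4 + 6*1))/(20*(-11 + (4 + 6*1))) = -681*(229 - 19*(4 + 6))/(20*(-11 + (4 + 6))) = -681*(229 - 19*10)/(20*(-11 + 10)) = -681*(229 - 190)/(20*(-1)) = -681*(-1)*39/20 = -681*(-39/20) = 26559/20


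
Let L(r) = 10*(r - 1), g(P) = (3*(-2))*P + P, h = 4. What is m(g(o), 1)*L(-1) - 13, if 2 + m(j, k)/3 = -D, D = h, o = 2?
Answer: 347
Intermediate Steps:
D = 4
g(P) = -5*P (g(P) = -6*P + P = -5*P)
m(j, k) = -18 (m(j, k) = -6 + 3*(-1*4) = -6 + 3*(-4) = -6 - 12 = -18)
L(r) = -10 + 10*r (L(r) = 10*(-1 + r) = -10 + 10*r)
m(g(o), 1)*L(-1) - 13 = -18*(-10 + 10*(-1)) - 13 = -18*(-10 - 10) - 13 = -18*(-20) - 13 = 360 - 13 = 347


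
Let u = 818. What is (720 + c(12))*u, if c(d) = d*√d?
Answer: 588960 + 19632*√3 ≈ 6.2296e+5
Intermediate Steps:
c(d) = d^(3/2)
(720 + c(12))*u = (720 + 12^(3/2))*818 = (720 + 24*√3)*818 = 588960 + 19632*√3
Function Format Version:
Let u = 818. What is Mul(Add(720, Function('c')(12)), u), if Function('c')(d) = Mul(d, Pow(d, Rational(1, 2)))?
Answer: Add(588960, Mul(19632, Pow(3, Rational(1, 2)))) ≈ 6.2296e+5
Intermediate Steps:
Function('c')(d) = Pow(d, Rational(3, 2))
Mul(Add(720, Function('c')(12)), u) = Mul(Add(720, Pow(12, Rational(3, 2))), 818) = Mul(Add(720, Mul(24, Pow(3, Rational(1, 2)))), 818) = Add(588960, Mul(19632, Pow(3, Rational(1, 2))))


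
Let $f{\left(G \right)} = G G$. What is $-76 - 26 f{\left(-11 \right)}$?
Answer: $-3222$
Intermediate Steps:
$f{\left(G \right)} = G^{2}$
$-76 - 26 f{\left(-11 \right)} = -76 - 26 \left(-11\right)^{2} = -76 - 3146 = -3222$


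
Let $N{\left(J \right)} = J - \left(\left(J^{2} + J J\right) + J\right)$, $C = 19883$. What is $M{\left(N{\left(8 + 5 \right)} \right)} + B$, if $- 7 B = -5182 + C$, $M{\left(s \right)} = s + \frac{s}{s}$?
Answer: $- \frac{17060}{7} \approx -2437.1$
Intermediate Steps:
$N{\left(J \right)} = - 2 J^{2}$ ($N{\left(J \right)} = J - \left(\left(J^{2} + J^{2}\right) + J\right) = J - \left(2 J^{2} + J\right) = J - \left(J + 2 J^{2}\right) = - 2 J^{2}$)
$M{\left(s \right)} = 1 + s$ ($M{\left(s \right)} = s + 1 = 1 + s$)
$B = - \frac{14701}{7}$ ($B = - \frac{-5182 + 19883}{7} = \left(- \frac{1}{7}\right) 14701 = - \frac{14701}{7} \approx -2100.1$)
$M{\left(N{\left(8 + 5 \right)} \right)} + B = \left(1 - 2 \left(8 + 5\right)^{2}\right) - \frac{14701}{7} = \left(1 - 2 \cdot 13^{2}\right) - \frac{14701}{7} = \left(1 - 338\right) - \frac{14701}{7} = -337 - \frac{14701}{7} = - \frac{17060}{7}$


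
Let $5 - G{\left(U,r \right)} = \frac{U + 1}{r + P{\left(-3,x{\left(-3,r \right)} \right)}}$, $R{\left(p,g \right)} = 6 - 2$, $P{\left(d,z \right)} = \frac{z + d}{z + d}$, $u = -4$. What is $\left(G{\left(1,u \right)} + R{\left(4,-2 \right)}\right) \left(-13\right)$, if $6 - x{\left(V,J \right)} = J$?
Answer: $- \frac{377}{3} \approx -125.67$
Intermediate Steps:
$x{\left(V,J \right)} = 6 - J$
$P{\left(d,z \right)} = 1$ ($P{\left(d,z \right)} = \frac{d + z}{d + z} = 1$)
$R{\left(p,g \right)} = 4$ ($R{\left(p,g \right)} = 6 - 2 = 4$)
$G{\left(U,r \right)} = 5 - \frac{1 + U}{1 + r}$ ($G{\left(U,r \right)} = 5 - \frac{U + 1}{r + 1} = 5 - \frac{1 + U}{1 + r}$)
$\left(G{\left(1,u \right)} + R{\left(4,-2 \right)}\right) \left(-13\right) = \left(\frac{4 - 1 + 5 \left(-4\right)}{1 - 4} + 4\right) \left(-13\right) = \left(\frac{4 - 1 - 20}{-3} + 4\right) \left(-13\right) = \left(\left(- \frac{1}{3}\right) \left(-17\right) + 4\right) \left(-13\right) = \left(\frac{17}{3} + 4\right) \left(-13\right) = \frac{29}{3} \left(-13\right) = - \frac{377}{3}$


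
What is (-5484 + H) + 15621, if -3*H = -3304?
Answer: 33715/3 ≈ 11238.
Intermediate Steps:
H = 3304/3 (H = -⅓*(-3304) = 3304/3 ≈ 1101.3)
(-5484 + H) + 15621 = (-5484 + 3304/3) + 15621 = -13148/3 + 15621 = 33715/3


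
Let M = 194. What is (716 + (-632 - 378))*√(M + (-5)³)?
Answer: -294*√69 ≈ -2442.1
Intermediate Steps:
(716 + (-632 - 378))*√(M + (-5)³) = (716 + (-632 - 378))*√(194 + (-5)³) = (716 - 1010)*√(194 - 125) = -294*√69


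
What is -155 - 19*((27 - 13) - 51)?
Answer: 548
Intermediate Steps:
-155 - 19*((27 - 13) - 51) = -155 - 19*(14 - 51) = -155 - 19*(-37) = -155 + 703 = 548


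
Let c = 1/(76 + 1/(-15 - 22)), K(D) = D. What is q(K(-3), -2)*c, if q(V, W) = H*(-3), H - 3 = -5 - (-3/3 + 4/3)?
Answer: 259/2811 ≈ 0.092138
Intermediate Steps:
H = -7/3 (H = 3 + (-5 - (-3/3 + 4/3)) = 3 + (-5 - (-3*⅓ + 4*(⅓))) = 3 + (-5 - (-1 + 4/3)) = 3 + (-5 - 1*⅓) = 3 + (-5 - ⅓) = 3 - 16/3 = -7/3 ≈ -2.3333)
q(V, W) = 7 (q(V, W) = -7/3*(-3) = 7)
c = 37/2811 (c = 1/(76 + 1/(-37)) = 1/(76 - 1/37) = 1/(2811/37) = 37/2811 ≈ 0.013163)
q(K(-3), -2)*c = 7*(37/2811) = 259/2811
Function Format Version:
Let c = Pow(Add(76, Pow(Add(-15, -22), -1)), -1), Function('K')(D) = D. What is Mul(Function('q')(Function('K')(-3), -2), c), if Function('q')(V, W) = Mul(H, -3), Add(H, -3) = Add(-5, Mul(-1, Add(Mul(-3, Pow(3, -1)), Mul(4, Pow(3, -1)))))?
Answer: Rational(259, 2811) ≈ 0.092138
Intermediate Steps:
H = Rational(-7, 3) (H = Add(3, Add(-5, Mul(-1, Add(Mul(-3, Pow(3, -1)), Mul(4, Pow(3, -1)))))) = Add(3, Add(-5, Mul(-1, Add(Mul(-3, Rational(1, 3)), Mul(4, Rational(1, 3)))))) = Add(3, Add(-5, Mul(-1, Add(-1, Rational(4, 3))))) = Add(3, Add(-5, Mul(-1, Rational(1, 3)))) = Add(3, Add(-5, Rational(-1, 3))) = Add(3, Rational(-16, 3)) = Rational(-7, 3) ≈ -2.3333)
Function('q')(V, W) = 7 (Function('q')(V, W) = Mul(Rational(-7, 3), -3) = 7)
c = Rational(37, 2811) (c = Pow(Add(76, Pow(-37, -1)), -1) = Pow(Add(76, Rational(-1, 37)), -1) = Pow(Rational(2811, 37), -1) = Rational(37, 2811) ≈ 0.013163)
Mul(Function('q')(Function('K')(-3), -2), c) = Mul(7, Rational(37, 2811)) = Rational(259, 2811)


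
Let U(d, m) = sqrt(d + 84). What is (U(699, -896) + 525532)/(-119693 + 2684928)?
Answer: 525532/2565235 + 3*sqrt(87)/2565235 ≈ 0.20488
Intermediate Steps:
U(d, m) = sqrt(84 + d)
(U(699, -896) + 525532)/(-119693 + 2684928) = (sqrt(84 + 699) + 525532)/(-119693 + 2684928) = (sqrt(783) + 525532)/2565235 = (3*sqrt(87) + 525532)*(1/2565235) = (525532 + 3*sqrt(87))*(1/2565235) = 525532/2565235 + 3*sqrt(87)/2565235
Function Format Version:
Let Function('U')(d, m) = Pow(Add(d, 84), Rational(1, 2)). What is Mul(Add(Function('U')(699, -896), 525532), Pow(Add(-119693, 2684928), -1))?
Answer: Add(Rational(525532, 2565235), Mul(Rational(3, 2565235), Pow(87, Rational(1, 2)))) ≈ 0.20488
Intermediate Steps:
Function('U')(d, m) = Pow(Add(84, d), Rational(1, 2))
Mul(Add(Function('U')(699, -896), 525532), Pow(Add(-119693, 2684928), -1)) = Mul(Add(Pow(Add(84, 699), Rational(1, 2)), 525532), Pow(Add(-119693, 2684928), -1)) = Mul(Add(Pow(783, Rational(1, 2)), 525532), Pow(2565235, -1)) = Mul(Add(Mul(3, Pow(87, Rational(1, 2))), 525532), Rational(1, 2565235)) = Mul(Add(525532, Mul(3, Pow(87, Rational(1, 2)))), Rational(1, 2565235)) = Add(Rational(525532, 2565235), Mul(Rational(3, 2565235), Pow(87, Rational(1, 2))))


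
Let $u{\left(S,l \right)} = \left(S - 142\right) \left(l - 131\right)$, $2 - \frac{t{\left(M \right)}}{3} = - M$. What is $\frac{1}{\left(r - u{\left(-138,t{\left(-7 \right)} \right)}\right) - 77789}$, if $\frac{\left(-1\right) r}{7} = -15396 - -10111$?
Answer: $- \frac{1}{81674} \approx -1.2244 \cdot 10^{-5}$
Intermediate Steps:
$t{\left(M \right)} = 6 + 3 M$ ($t{\left(M \right)} = 6 - 3 \left(- M\right) = 6 + 3 M$)
$u{\left(S,l \right)} = \left(-142 + S\right) \left(-131 + l\right)$
$r = 36995$ ($r = - 7 \left(-15396 - -10111\right) = - 7 \left(-15396 + 10111\right) = \left(-7\right) \left(-5285\right) = 36995$)
$\frac{1}{\left(r - u{\left(-138,t{\left(-7 \right)} \right)}\right) - 77789} = \frac{1}{\left(36995 - \left(18602 - 142 \left(6 + 3 \left(-7\right)\right) - -18078 - 138 \left(6 + 3 \left(-7\right)\right)\right)\right) - 77789} = \frac{1}{\left(36995 - \left(18602 - 142 \left(6 - 21\right) + 18078 - 138 \left(6 - 21\right)\right)\right) - 77789} = \frac{1}{\left(36995 - \left(18602 - -2130 + 18078 - -2070\right)\right) - 77789} = \frac{1}{\left(36995 - \left(18602 + 2130 + 18078 + 2070\right)\right) - 77789} = \frac{1}{\left(36995 - 40880\right) - 77789} = \frac{1}{-3885 - 77789} = \frac{1}{-81674} = - \frac{1}{81674}$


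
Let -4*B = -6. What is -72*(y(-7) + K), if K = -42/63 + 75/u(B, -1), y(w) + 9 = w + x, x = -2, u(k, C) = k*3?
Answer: 144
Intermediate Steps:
B = 3/2 (B = -¼*(-6) = 3/2 ≈ 1.5000)
u(k, C) = 3*k
y(w) = -11 + w (y(w) = -9 + (w - 2) = -9 + (-2 + w) = -11 + w)
K = 16 (K = -42/63 + 75/((3*(3/2))) = -42*1/63 + 75/(9/2) = -⅔ + 75*(2/9) = -⅔ + 50/3 = 16)
-72*(y(-7) + K) = -72*((-11 - 7) + 16) = -72*(-18 + 16) = -72*(-2) = 144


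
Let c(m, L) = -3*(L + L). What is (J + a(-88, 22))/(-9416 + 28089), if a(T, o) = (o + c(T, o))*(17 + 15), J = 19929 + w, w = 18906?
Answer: 35315/18673 ≈ 1.8912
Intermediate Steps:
c(m, L) = -6*L
J = 38835 (J = 19929 + 18906 = 38835)
a(T, o) = -160*o (a(T, o) = (o - 6*o)*(17 + 15) = -5*o*32 = -160*o)
(J + a(-88, 22))/(-9416 + 28089) = (38835 - 160*22)/(-9416 + 28089) = (38835 - 3520)/18673 = 35315*(1/18673) = 35315/18673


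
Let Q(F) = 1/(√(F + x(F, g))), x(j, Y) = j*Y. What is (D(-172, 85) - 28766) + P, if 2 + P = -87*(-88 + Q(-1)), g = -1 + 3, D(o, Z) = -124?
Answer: -21236 + 29*I*√3 ≈ -21236.0 + 50.229*I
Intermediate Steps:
g = 2
x(j, Y) = Y*j
Q(F) = √3/(3*√F) (Q(F) = 1/(√(F + 2*F)) = 1/(√(3*F)) = 1/(√3*√F) = √3/(3*√F))
P = 7654 + 29*I*√3 (P = -2 - 87*(-88 + √3/(3*√(-1))) = -2 - 87*(-88 + √3*(-I)/3) = -2 - 87*(-88 - I*√3/3) = -2 + (7656 + 29*I*√3) = 7654 + 29*I*√3 ≈ 7654.0 + 50.229*I)
(D(-172, 85) - 28766) + P = (-124 - 28766) + (7654 + 29*I*√3) = -28890 + (7654 + 29*I*√3) = -21236 + 29*I*√3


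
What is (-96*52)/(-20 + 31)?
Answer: -4992/11 ≈ -453.82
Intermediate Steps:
(-96*52)/(-20 + 31) = -4992/11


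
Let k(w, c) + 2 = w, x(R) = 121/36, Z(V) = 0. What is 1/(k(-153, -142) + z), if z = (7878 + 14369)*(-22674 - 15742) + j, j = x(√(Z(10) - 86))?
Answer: -36/30767072531 ≈ -1.1701e-9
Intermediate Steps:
x(R) = 121/36 (x(R) = 121*(1/36) = 121/36)
k(w, c) = -2 + w
j = 121/36 ≈ 3.3611
z = -30767066951/36 (z = (7878 + 14369)*(-22674 - 15742) + 121/36 = 22247*(-38416) + 121/36 = -854640752 + 121/36 = -30767066951/36 ≈ -8.5464e+8)
1/(k(-153, -142) + z) = 1/((-2 - 153) - 30767066951/36) = 1/(-155 - 30767066951/36) = 1/(-30767072531/36) = -36/30767072531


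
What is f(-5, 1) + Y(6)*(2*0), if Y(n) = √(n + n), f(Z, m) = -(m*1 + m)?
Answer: -2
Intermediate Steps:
f(Z, m) = -2*m (f(Z, m) = -(m + m) = -2*m)
Y(n) = √2*√n (Y(n) = √(2*n) = √2*√n)
f(-5, 1) + Y(6)*(2*0) = -2*1 + (√2*√6)*(2*0) = -2 + (2*√3)*0 = -2 + 0 = -2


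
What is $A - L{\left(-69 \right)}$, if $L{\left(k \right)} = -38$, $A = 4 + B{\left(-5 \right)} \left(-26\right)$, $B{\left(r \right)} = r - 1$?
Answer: $198$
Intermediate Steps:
$B{\left(r \right)} = -1 + r$
$A = 160$ ($A = 4 + \left(-1 - 5\right) \left(-26\right) = 4 - -156 = 4 + 156 = 160$)
$A - L{\left(-69 \right)} = 160 - -38 = 160 + 38 = 198$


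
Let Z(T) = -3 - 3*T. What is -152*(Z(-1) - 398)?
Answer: 60496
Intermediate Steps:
-152*(Z(-1) - 398) = -152*((-3 - 3*(-1)) - 398) = -152*((-3 + 3) - 398) = -152*(0 - 398) = -152*(-398) = 60496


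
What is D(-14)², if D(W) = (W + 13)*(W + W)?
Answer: 784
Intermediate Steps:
D(W) = 2*W*(13 + W) (D(W) = (13 + W)*(2*W) = 2*W*(13 + W))
D(-14)² = (2*(-14)*(13 - 14))² = (2*(-14)*(-1))² = 28² = 784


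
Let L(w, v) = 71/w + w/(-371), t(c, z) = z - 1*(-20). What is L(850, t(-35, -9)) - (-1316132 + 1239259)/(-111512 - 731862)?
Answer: -21834439322/9498499675 ≈ -2.2987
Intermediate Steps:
t(c, z) = 20 + z (t(c, z) = z + 20 = 20 + z)
L(w, v) = 71/w - w/371 (L(w, v) = 71/w + w*(-1/371) = 71/w - w/371)
L(850, t(-35, -9)) - (-1316132 + 1239259)/(-111512 - 731862) = (71/850 - 1/371*850) - (-1316132 + 1239259)/(-111512 - 731862) = (71*(1/850) - 850/371) - (-76873)/(-843374) = (71/850 - 850/371) - (-76873)*(-1)/843374 = -696159/315350 - 1*76873/843374 = -696159/315350 - 76873/843374 = -21834439322/9498499675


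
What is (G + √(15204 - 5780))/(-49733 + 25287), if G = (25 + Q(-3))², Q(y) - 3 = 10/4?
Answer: -3721/97784 - 2*√589/12223 ≈ -0.042024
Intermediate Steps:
Q(y) = 11/2 (Q(y) = 3 + 10/4 = 3 + 10*(¼) = 3 + 5/2 = 11/2)
G = 3721/4 (G = (25 + 11/2)² = (61/2)² = 3721/4 ≈ 930.25)
(G + √(15204 - 5780))/(-49733 + 25287) = (3721/4 + √(15204 - 5780))/(-49733 + 25287) = (3721/4 + √9424)/(-24446) = (3721/4 + 4*√589)*(-1/24446) = -3721/97784 - 2*√589/12223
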